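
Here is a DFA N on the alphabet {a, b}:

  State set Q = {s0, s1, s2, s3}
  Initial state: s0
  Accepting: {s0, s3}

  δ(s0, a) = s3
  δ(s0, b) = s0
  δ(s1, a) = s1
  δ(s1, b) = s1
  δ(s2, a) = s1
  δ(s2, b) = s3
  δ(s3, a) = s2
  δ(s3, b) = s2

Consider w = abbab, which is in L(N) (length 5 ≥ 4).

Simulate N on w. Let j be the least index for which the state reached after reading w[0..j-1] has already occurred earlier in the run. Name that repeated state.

s3

Run of N on w = a b b a b:
  step 0: s0  (start)
  step 1: s3  (read a: s0→s3)
  step 2: s2  (read b: s3→s2)
  step 3: s3  (read b: s2→s3)   ← first repeat (s3 seen earlier)
  step 4: s2  (read a: s3→s2)
  step 5: s3  (read b: s2→s3)

The earliest repeat is at step j = 3: N is in s3, which it already visited at step i = 1.
The DFA has 4 states, so the proof of the pumping lemma guarantees a repeated state among the first 4+1 visited; the segment between the two visits is the pumpable y.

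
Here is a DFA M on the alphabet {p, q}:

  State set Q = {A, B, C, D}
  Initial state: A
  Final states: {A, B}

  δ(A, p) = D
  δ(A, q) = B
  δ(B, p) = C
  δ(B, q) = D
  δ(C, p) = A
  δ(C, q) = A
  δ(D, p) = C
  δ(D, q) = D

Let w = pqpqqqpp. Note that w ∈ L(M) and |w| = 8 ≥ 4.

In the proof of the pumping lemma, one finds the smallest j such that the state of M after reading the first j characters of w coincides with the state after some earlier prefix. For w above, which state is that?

D

Run of M on w = p q p q q q p p:
  step 0: A  (start)
  step 1: D  (read p: A→D)
  step 2: D  (read q: D→D)   ← first repeat (D seen earlier)
  step 3: C  (read p: D→C)
  step 4: A  (read q: C→A)
  step 5: B  (read q: A→B)
  step 6: D  (read q: B→D)
  step 7: C  (read p: D→C)
  step 8: A  (read p: C→A)

The earliest repeat is at step j = 2: M is in D, which it already visited at step i = 1.
Since M has 4 states, any run of length ≥ 4 visits 4+1 states, so by pigeonhole some state repeats within the first 4 steps — that repeat gives the pumpable loop.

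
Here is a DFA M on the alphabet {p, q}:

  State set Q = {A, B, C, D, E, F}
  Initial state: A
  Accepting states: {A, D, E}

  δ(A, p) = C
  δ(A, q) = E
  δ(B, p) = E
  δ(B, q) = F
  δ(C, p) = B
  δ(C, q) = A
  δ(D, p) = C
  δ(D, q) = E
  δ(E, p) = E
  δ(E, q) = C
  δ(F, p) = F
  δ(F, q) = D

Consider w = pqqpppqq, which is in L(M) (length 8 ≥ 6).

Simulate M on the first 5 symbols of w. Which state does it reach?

Run of M on the first 5 characters of w = p q q p p:
  step 0: A  (start)
  step 1: C  (read p: A→C)
  step 2: A  (read q: C→A)
  step 3: E  (read q: A→E)
  step 4: E  (read p: E→E)
  step 5: E  (read p: E→E)

After reading 5 characters, M is in state E.

E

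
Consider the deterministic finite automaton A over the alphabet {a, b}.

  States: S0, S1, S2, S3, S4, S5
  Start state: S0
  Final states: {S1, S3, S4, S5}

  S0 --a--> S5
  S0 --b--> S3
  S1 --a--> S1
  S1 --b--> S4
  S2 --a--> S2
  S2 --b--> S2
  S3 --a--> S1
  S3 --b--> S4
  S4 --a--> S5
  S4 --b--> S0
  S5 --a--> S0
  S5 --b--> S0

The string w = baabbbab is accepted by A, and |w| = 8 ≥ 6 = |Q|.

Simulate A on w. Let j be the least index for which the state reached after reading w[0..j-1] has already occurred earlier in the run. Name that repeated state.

State sequence: S0 -b-> S3 -a-> S1 -a-> S1 -b-> S4 -b-> S0 -b-> S3 -a-> S1 -b-> S4
First repeat at step 3: S1 was already visited.

The earliest repeat is at step j = 3: A is in S1, which it already visited at step i = 2.
With |Q| = 6, pigeonhole forces a state repeat no later than step 6; the substring read between the first and second visits to that state can be pumped.

S1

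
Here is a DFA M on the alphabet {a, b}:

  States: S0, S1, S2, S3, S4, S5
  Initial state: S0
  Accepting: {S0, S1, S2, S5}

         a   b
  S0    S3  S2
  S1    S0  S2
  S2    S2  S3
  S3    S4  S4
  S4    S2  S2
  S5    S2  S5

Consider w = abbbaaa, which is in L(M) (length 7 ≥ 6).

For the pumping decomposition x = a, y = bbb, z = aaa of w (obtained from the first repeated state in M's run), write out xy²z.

abbbbbbaaa

xy^2z = a·bbb·bbb·aaa = abbbbbbaaa.
Reading y = bbb takes M from S3 back to S3, so after x·y·y the machine is still in S3, and z then leads to the accepting state S2. Hence abbbbbbaaa ∈ L(M).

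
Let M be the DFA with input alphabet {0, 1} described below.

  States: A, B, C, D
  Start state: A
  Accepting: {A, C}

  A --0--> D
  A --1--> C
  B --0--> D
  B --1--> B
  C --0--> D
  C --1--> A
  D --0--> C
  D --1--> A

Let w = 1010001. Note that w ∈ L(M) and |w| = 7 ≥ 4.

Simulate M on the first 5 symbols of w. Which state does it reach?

C

State sequence: A -1-> C -0-> D -1-> A -0-> D -0-> C

After reading 5 characters, M is in state C.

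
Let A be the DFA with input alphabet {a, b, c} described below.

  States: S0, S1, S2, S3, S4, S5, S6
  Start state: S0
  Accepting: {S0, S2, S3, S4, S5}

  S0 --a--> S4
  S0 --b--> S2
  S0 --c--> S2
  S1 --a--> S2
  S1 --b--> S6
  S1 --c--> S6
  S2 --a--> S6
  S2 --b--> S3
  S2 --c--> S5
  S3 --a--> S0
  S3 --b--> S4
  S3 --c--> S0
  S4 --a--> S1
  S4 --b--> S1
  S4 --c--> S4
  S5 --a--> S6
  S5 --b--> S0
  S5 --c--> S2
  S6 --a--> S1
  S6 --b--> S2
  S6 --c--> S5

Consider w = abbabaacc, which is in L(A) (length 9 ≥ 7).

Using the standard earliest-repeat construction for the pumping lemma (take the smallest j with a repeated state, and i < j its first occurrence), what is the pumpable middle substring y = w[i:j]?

Run of A on w = a b b a b a a c c:
  step 0: S0  (start)
  step 1: S4  (read a: S0→S4)
  step 2: S1  (read b: S4→S1)
  step 3: S6  (read b: S1→S6)
  step 4: S1  (read a: S6→S1)   ← first repeat (S1 seen earlier)
  step 5: S6  (read b: S1→S6)
  step 6: S1  (read a: S6→S1)
  step 7: S2  (read a: S1→S2)
  step 8: S5  (read c: S2→S5)
  step 9: S2  (read c: S5→S2)

So i = 2, j = 4, giving x = w[0:2] = ab, y = w[2:4] = ba, z = w[4:9] = baacc.
Check: |xy| = 4 ≤ 7 and |y| = 2 ≥ 1. Reading y takes A from S1 back to S1, so every xyⁱz is accepted.

ba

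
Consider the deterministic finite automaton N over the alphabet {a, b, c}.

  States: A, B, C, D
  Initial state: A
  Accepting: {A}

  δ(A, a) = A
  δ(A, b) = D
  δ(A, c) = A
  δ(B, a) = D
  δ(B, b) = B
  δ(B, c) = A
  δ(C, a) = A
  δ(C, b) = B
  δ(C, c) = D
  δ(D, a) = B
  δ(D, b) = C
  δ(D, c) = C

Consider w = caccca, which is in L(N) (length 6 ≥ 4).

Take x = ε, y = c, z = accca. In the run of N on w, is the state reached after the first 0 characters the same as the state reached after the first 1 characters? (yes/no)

yes

Run of N on the first 1 characters of w = c:
  step 0: A  (start)
  step 1: A  (read c: A→A)

After x (step 0): A. After xy (step 1): A.
They match, so y = c drives N around a cycle from A back to itself; pumping y any number of times keeps N in A before reading z, and xyⁱz ∈ L(N) for every i ≥ 0.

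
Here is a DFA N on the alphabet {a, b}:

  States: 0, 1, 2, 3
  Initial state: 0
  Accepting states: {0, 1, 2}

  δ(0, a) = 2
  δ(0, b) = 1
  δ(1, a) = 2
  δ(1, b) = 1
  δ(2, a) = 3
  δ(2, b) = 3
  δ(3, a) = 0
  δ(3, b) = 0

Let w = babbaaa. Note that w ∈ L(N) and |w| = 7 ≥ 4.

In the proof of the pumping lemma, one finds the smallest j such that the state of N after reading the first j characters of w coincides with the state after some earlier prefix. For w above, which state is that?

State sequence: 0 -b-> 1 -a-> 2 -b-> 3 -b-> 0 -a-> 2 -a-> 3 -a-> 0
First repeat at step 4: 0 was already visited.

The earliest repeat is at step j = 4: N is in 0, which it already visited at step i = 0.
Pumping length from the standard proof: p = 4 (the number of states). The repeated state found above gives |xy| = j ≤ 4 and |y| = j − i ≥ 1.

0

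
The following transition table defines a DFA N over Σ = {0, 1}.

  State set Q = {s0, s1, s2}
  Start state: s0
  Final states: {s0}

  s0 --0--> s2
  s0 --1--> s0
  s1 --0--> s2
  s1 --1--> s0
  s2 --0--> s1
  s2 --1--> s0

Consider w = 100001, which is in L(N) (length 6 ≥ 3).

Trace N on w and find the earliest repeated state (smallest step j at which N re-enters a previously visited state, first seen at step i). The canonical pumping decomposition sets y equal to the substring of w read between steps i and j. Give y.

Run of N on w = 1 0 0 0 0 1:
  step 0: s0  (start)
  step 1: s0  (read 1: s0→s0)   ← first repeat (s0 seen earlier)
  step 2: s2  (read 0: s0→s2)
  step 3: s1  (read 0: s2→s1)
  step 4: s2  (read 0: s1→s2)
  step 5: s1  (read 0: s2→s1)
  step 6: s0  (read 1: s1→s0)

So i = 0, j = 1, giving x = w[0:0] = ε, y = w[0:1] = 1, z = w[1:6] = 00001.
Check: |xy| = 1 ≤ 3 and |y| = 1 ≥ 1. Reading y takes N from s0 back to s0, so every xyⁱz is accepted.
The DFA has 3 states, so the proof of the pumping lemma guarantees a repeated state among the first 3+1 visited; the segment between the two visits is the pumpable y.

1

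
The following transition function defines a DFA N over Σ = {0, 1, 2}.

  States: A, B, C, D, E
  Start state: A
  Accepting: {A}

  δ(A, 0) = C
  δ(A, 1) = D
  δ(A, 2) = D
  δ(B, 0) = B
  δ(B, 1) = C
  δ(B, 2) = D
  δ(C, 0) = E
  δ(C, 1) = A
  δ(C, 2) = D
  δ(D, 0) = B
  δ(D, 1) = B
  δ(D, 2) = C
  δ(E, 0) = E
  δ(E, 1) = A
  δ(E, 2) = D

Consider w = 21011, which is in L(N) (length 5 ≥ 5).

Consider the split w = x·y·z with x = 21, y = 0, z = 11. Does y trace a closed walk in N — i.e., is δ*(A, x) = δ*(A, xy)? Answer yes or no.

State sequence: A -2-> D -1-> B -0-> B

After x (step 2): B. After xy (step 3): B.
They match, so y = 0 drives N around a cycle from B back to itself; pumping y any number of times keeps N in B before reading z, and xyⁱz ∈ L(N) for every i ≥ 0.

yes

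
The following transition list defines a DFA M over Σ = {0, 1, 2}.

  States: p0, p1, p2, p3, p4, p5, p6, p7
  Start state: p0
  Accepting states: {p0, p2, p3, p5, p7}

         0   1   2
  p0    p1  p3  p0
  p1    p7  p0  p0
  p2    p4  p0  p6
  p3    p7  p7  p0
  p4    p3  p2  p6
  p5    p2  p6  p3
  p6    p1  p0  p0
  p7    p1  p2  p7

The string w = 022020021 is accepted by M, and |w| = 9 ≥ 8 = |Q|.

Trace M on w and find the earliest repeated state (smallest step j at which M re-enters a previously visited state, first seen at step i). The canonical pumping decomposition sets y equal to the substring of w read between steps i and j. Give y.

Run of M on w = 0 2 2 0 2 0 0 2 1:
  step 0: p0  (start)
  step 1: p1  (read 0: p0→p1)
  step 2: p0  (read 2: p1→p0)   ← first repeat (p0 seen earlier)
  step 3: p0  (read 2: p0→p0)
  step 4: p1  (read 0: p0→p1)
  step 5: p0  (read 2: p1→p0)
  step 6: p1  (read 0: p0→p1)
  step 7: p7  (read 0: p1→p7)
  step 8: p7  (read 2: p7→p7)
  step 9: p2  (read 1: p7→p2)

So i = 0, j = 2, giving x = w[0:0] = ε, y = w[0:2] = 02, z = w[2:9] = 2020021.
Check: |xy| = 2 ≤ 8 and |y| = 2 ≥ 1. Reading y takes M from p0 back to p0, so every xyⁱz is accepted.

02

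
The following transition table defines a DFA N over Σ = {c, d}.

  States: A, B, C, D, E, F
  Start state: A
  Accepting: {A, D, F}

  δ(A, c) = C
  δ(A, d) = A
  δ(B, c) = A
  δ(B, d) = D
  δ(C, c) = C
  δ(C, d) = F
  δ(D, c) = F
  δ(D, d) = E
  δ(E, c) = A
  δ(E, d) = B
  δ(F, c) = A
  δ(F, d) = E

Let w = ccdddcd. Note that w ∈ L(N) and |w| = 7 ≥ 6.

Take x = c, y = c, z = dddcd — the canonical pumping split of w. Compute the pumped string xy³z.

ccccdddcd

xy^3z = c·c·c·c·dddcd = ccccdddcd.
Reading y = c takes N from C back to C, so after x·y·y·y the machine is still in C, and z then leads to the accepting state A. Hence ccccdddcd ∈ L(N).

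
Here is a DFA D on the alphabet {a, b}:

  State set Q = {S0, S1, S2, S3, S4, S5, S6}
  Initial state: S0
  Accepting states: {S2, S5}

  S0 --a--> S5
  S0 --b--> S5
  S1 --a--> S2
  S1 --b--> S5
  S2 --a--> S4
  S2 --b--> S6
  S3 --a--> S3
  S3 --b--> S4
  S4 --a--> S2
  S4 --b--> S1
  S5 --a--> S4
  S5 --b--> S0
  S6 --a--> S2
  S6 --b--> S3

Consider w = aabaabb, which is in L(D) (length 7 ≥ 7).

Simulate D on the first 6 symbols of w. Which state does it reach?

Run of D on the first 6 characters of w = a a b a a b:
  step 0: S0  (start)
  step 1: S5  (read a: S0→S5)
  step 2: S4  (read a: S5→S4)
  step 3: S1  (read b: S4→S1)
  step 4: S2  (read a: S1→S2)
  step 5: S4  (read a: S2→S4)
  step 6: S1  (read b: S4→S1)

After reading 6 characters, D is in state S1.
(This kind of state-tracing is the core of the pumping-lemma construction: with 7 states, pigeonhole forces a repeat within the first 7 steps.)

S1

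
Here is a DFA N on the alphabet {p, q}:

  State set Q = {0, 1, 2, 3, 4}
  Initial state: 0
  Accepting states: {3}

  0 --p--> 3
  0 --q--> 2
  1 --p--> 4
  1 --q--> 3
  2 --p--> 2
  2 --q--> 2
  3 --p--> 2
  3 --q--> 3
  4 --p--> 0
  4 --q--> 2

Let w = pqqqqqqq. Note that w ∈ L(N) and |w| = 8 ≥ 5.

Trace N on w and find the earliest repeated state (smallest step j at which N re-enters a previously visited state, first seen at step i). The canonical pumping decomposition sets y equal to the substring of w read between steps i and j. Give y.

q

Run of N on w = p q q q q q q q:
  step 0: 0  (start)
  step 1: 3  (read p: 0→3)
  step 2: 3  (read q: 3→3)   ← first repeat (3 seen earlier)
  step 3: 3  (read q: 3→3)
  step 4: 3  (read q: 3→3)
  step 5: 3  (read q: 3→3)
  step 6: 3  (read q: 3→3)
  step 7: 3  (read q: 3→3)
  step 8: 3  (read q: 3→3)

So i = 1, j = 2, giving x = w[0:1] = p, y = w[1:2] = q, z = w[2:8] = qqqqqq.
Check: |xy| = 2 ≤ 5 and |y| = 1 ≥ 1. Reading y takes N from 3 back to 3, so every xyⁱz is accepted.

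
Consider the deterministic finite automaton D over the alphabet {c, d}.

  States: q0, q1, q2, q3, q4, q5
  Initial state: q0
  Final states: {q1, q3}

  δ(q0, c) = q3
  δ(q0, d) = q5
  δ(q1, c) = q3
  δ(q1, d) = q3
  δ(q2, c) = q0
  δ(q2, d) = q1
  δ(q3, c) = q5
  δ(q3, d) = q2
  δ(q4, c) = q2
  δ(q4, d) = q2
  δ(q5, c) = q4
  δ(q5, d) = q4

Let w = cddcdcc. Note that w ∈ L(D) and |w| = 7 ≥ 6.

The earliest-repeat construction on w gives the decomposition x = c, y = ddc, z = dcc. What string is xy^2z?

xy^2z = c·ddc·ddc·dcc = cddcddcdcc.
Reading y = ddc takes D from q3 back to q3, so after x·y·y the machine is still in q3, and z then leads to the accepting state q3. Hence cddcddcdcc ∈ L(D).

cddcddcdcc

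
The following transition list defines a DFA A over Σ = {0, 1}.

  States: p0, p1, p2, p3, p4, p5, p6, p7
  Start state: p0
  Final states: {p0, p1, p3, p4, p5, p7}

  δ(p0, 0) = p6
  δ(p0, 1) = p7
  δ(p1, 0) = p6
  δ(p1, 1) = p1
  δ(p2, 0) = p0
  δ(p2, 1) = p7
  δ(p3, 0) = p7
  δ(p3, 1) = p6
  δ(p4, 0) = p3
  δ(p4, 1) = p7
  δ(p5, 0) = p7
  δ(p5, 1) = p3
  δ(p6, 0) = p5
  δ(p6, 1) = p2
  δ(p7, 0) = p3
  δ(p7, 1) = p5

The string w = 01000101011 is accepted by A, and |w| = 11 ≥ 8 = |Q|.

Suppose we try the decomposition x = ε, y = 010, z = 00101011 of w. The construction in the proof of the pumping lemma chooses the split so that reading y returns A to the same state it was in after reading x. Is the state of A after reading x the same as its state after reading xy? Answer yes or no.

yes

Run of A on the first 3 characters of w = 0 1 0:
  step 0: p0  (start)
  step 1: p6  (read 0: p0→p6)
  step 2: p2  (read 1: p6→p2)
  step 3: p0  (read 0: p2→p0)

After x (step 0): p0. After xy (step 3): p0.
They match, so y = 010 drives A around a cycle from p0 back to itself; pumping y any number of times keeps A in p0 before reading z, and xyⁱz ∈ L(A) for every i ≥ 0.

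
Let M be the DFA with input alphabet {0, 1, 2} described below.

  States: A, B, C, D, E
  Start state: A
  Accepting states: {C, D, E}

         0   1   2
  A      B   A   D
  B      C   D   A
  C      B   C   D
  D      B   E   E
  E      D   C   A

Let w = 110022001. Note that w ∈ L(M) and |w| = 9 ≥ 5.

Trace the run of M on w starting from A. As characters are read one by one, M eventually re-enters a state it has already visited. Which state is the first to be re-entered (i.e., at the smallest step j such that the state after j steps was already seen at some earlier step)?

A

State sequence: A -1-> A -1-> A -0-> B -0-> C -2-> D -2-> E -0-> D -0-> B -1-> D
First repeat at step 1: A was already visited.

The earliest repeat is at step j = 1: M is in A, which it already visited at step i = 0.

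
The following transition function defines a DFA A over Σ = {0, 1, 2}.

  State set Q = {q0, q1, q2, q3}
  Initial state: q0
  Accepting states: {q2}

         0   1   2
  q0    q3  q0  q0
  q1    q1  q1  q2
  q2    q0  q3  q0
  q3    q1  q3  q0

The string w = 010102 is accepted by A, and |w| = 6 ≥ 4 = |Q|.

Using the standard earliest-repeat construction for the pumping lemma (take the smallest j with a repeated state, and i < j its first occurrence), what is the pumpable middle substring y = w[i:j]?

Run of A on w = 0 1 0 1 0 2:
  step 0: q0  (start)
  step 1: q3  (read 0: q0→q3)
  step 2: q3  (read 1: q3→q3)   ← first repeat (q3 seen earlier)
  step 3: q1  (read 0: q3→q1)
  step 4: q1  (read 1: q1→q1)
  step 5: q1  (read 0: q1→q1)
  step 6: q2  (read 2: q1→q2)

So i = 1, j = 2, giving x = w[0:1] = 0, y = w[1:2] = 1, z = w[2:6] = 0102.
Check: |xy| = 2 ≤ 4 and |y| = 1 ≥ 1. Reading y takes A from q3 back to q3, so every xyⁱz is accepted.
With |Q| = 4, pigeonhole forces a state repeat no later than step 4; the substring read between the first and second visits to that state can be pumped.

1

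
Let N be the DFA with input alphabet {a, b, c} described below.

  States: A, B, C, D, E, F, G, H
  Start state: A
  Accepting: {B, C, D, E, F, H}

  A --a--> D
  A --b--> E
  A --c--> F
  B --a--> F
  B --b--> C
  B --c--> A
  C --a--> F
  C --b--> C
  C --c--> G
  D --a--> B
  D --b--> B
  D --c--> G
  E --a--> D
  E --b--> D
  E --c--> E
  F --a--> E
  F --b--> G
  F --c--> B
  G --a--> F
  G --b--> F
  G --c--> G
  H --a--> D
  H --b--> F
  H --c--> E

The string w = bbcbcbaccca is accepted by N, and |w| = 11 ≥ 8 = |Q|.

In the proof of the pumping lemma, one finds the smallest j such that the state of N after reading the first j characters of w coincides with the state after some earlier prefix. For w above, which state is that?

State sequence: A -b-> E -b-> D -c-> G -b-> F -c-> B -b-> C -a-> F -c-> B -c-> A -c-> F -a-> E
First repeat at step 7: F was already visited.

The earliest repeat is at step j = 7: N is in F, which it already visited at step i = 4.
Pumping length from the standard proof: p = 8 (the number of states). The repeated state found above gives |xy| = j ≤ 8 and |y| = j − i ≥ 1.

F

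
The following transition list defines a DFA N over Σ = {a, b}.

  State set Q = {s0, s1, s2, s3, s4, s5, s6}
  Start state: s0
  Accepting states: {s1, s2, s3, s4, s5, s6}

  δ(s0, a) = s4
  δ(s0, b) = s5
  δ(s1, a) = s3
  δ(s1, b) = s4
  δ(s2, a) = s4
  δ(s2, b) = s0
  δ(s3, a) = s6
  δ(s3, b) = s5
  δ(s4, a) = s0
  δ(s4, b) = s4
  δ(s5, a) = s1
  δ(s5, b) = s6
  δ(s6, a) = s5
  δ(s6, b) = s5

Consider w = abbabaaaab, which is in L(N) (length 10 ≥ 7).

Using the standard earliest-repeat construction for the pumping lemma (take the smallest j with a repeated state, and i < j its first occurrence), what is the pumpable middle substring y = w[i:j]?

b

State sequence: s0 -a-> s4 -b-> s4 -b-> s4 -a-> s0 -b-> s5 -a-> s1 -a-> s3 -a-> s6 -a-> s5 -b-> s6
First repeat at step 2: s4 was already visited.

So i = 1, j = 2, giving x = w[0:1] = a, y = w[1:2] = b, z = w[2:10] = babaaaab.
Check: |xy| = 2 ≤ 7 and |y| = 1 ≥ 1. Reading y takes N from s4 back to s4, so every xyⁱz is accepted.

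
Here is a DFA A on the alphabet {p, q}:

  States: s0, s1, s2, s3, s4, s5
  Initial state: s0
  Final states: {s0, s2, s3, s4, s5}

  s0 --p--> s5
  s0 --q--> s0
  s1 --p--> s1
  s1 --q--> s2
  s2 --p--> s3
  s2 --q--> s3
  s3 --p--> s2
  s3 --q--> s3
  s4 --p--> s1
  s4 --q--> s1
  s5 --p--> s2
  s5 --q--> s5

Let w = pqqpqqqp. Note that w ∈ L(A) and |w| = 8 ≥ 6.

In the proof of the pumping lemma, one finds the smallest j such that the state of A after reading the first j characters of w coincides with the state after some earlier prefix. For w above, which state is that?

s5

Run of A on w = p q q p q q q p:
  step 0: s0  (start)
  step 1: s5  (read p: s0→s5)
  step 2: s5  (read q: s5→s5)   ← first repeat (s5 seen earlier)
  step 3: s5  (read q: s5→s5)
  step 4: s2  (read p: s5→s2)
  step 5: s3  (read q: s2→s3)
  step 6: s3  (read q: s3→s3)
  step 7: s3  (read q: s3→s3)
  step 8: s2  (read p: s3→s2)

The earliest repeat is at step j = 2: A is in s5, which it already visited at step i = 1.
With |Q| = 6, pigeonhole forces a state repeat no later than step 6; the substring read between the first and second visits to that state can be pumped.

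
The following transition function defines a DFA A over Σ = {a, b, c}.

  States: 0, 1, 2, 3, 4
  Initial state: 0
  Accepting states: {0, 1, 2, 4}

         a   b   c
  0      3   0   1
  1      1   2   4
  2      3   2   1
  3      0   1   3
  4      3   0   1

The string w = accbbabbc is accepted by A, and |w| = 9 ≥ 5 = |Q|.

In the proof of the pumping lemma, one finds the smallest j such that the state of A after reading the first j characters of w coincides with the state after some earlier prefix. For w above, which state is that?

Run of A on w = a c c b b a b b c:
  step 0: 0  (start)
  step 1: 3  (read a: 0→3)
  step 2: 3  (read c: 3→3)   ← first repeat (3 seen earlier)
  step 3: 3  (read c: 3→3)
  step 4: 1  (read b: 3→1)
  step 5: 2  (read b: 1→2)
  step 6: 3  (read a: 2→3)
  step 7: 1  (read b: 3→1)
  step 8: 2  (read b: 1→2)
  step 9: 1  (read c: 2→1)

The earliest repeat is at step j = 2: A is in 3, which it already visited at step i = 1.

3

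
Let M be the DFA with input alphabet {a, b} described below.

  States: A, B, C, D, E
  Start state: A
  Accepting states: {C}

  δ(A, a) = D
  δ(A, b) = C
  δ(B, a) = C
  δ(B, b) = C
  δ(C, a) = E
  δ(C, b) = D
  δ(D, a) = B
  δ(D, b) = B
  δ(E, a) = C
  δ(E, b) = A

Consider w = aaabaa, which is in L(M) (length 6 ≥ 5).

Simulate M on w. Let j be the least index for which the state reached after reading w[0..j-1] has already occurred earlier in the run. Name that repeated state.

D

Run of M on w = a a a b a a:
  step 0: A  (start)
  step 1: D  (read a: A→D)
  step 2: B  (read a: D→B)
  step 3: C  (read a: B→C)
  step 4: D  (read b: C→D)   ← first repeat (D seen earlier)
  step 5: B  (read a: D→B)
  step 6: C  (read a: B→C)

The earliest repeat is at step j = 4: M is in D, which it already visited at step i = 1.
Pumping length from the standard proof: p = 5 (the number of states). The repeated state found above gives |xy| = j ≤ 5 and |y| = j − i ≥ 1.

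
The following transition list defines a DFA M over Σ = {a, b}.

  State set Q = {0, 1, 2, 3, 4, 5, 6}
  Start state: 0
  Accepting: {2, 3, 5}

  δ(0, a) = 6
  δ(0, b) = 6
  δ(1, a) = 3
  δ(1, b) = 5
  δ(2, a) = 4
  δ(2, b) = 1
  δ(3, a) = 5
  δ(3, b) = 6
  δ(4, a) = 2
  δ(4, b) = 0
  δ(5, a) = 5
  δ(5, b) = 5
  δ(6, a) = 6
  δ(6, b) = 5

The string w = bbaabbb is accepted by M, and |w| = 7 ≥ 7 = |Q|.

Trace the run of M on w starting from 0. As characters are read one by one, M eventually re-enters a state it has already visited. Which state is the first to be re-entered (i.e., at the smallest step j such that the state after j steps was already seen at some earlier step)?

5

State sequence: 0 -b-> 6 -b-> 5 -a-> 5 -a-> 5 -b-> 5 -b-> 5 -b-> 5
First repeat at step 3: 5 was already visited.

The earliest repeat is at step j = 3: M is in 5, which it already visited at step i = 2.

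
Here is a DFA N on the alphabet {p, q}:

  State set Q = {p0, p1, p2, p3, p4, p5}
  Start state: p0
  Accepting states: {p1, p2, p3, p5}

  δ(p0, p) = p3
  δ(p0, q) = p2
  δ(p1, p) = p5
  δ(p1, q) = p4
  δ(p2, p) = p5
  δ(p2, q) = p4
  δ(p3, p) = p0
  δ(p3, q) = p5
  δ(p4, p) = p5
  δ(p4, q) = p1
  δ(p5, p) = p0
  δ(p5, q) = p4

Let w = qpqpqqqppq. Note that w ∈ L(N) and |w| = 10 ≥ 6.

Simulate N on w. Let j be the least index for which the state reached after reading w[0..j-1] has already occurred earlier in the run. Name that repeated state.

State sequence: p0 -q-> p2 -p-> p5 -q-> p4 -p-> p5 -q-> p4 -q-> p1 -q-> p4 -p-> p5 -p-> p0 -q-> p2
First repeat at step 4: p5 was already visited.

The earliest repeat is at step j = 4: N is in p5, which it already visited at step i = 2.

p5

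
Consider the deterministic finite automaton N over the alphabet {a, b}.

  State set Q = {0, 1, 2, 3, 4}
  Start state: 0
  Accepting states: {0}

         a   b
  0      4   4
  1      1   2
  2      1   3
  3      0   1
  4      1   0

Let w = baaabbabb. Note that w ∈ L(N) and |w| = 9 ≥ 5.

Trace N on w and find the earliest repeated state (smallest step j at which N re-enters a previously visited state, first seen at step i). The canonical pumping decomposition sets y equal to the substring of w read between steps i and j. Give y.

Run of N on w = b a a a b b a b b:
  step 0: 0  (start)
  step 1: 4  (read b: 0→4)
  step 2: 1  (read a: 4→1)
  step 3: 1  (read a: 1→1)   ← first repeat (1 seen earlier)
  step 4: 1  (read a: 1→1)
  step 5: 2  (read b: 1→2)
  step 6: 3  (read b: 2→3)
  step 7: 0  (read a: 3→0)
  step 8: 4  (read b: 0→4)
  step 9: 0  (read b: 4→0)

So i = 2, j = 3, giving x = w[0:2] = ba, y = w[2:3] = a, z = w[3:9] = abbabb.
Check: |xy| = 3 ≤ 5 and |y| = 1 ≥ 1. Reading y takes N from 1 back to 1, so every xyⁱz is accepted.

a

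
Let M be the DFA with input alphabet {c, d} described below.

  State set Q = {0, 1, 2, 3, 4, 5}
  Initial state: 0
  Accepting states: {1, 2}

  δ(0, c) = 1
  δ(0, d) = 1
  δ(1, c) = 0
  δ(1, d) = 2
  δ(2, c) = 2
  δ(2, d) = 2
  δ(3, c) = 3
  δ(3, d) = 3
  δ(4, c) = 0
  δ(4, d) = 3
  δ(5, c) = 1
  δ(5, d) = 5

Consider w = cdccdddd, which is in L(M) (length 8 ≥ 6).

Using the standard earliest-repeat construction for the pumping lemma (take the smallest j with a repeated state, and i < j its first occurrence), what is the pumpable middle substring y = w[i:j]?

c

State sequence: 0 -c-> 1 -d-> 2 -c-> 2 -c-> 2 -d-> 2 -d-> 2 -d-> 2 -d-> 2
First repeat at step 3: 2 was already visited.

So i = 2, j = 3, giving x = w[0:2] = cd, y = w[2:3] = c, z = w[3:8] = cdddd.
Check: |xy| = 3 ≤ 6 and |y| = 1 ≥ 1. Reading y takes M from 2 back to 2, so every xyⁱz is accepted.
With |Q| = 6, pigeonhole forces a state repeat no later than step 6; the substring read between the first and second visits to that state can be pumped.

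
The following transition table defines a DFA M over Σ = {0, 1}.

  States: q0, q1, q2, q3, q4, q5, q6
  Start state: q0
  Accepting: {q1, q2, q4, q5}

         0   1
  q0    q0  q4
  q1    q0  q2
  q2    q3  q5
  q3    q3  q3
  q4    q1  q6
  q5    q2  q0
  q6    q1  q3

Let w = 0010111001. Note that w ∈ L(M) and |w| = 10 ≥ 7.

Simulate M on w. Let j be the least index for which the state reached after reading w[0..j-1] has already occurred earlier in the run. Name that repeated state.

State sequence: q0 -0-> q0 -0-> q0 -1-> q4 -0-> q1 -1-> q2 -1-> q5 -1-> q0 -0-> q0 -0-> q0 -1-> q4
First repeat at step 1: q0 was already visited.

The earliest repeat is at step j = 1: M is in q0, which it already visited at step i = 0.

q0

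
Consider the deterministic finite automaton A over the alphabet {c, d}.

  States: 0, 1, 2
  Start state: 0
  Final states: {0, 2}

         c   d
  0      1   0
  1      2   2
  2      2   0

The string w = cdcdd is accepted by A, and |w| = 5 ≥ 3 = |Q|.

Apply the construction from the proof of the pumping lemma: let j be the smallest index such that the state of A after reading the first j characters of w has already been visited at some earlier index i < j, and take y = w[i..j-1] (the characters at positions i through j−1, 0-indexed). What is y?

Run of A on w = c d c d d:
  step 0: 0  (start)
  step 1: 1  (read c: 0→1)
  step 2: 2  (read d: 1→2)
  step 3: 2  (read c: 2→2)   ← first repeat (2 seen earlier)
  step 4: 0  (read d: 2→0)
  step 5: 0  (read d: 0→0)

So i = 2, j = 3, giving x = w[0:2] = cd, y = w[2:3] = c, z = w[3:5] = dd.
Check: |xy| = 3 ≤ 3 and |y| = 1 ≥ 1. Reading y takes A from 2 back to 2, so every xyⁱz is accepted.

c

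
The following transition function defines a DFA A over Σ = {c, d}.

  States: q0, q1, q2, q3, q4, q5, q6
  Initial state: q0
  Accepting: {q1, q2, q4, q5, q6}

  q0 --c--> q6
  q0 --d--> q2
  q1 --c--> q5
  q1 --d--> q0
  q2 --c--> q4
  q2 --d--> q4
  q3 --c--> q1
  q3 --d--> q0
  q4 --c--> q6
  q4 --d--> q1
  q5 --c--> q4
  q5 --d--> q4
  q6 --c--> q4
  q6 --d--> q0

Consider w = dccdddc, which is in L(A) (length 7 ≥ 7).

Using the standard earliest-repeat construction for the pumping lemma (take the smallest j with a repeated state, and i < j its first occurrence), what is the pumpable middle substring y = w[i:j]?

dccd

State sequence: q0 -d-> q2 -c-> q4 -c-> q6 -d-> q0 -d-> q2 -d-> q4 -c-> q6
First repeat at step 4: q0 was already visited.

So i = 0, j = 4, giving x = w[0:0] = ε, y = w[0:4] = dccd, z = w[4:7] = ddc.
Check: |xy| = 4 ≤ 7 and |y| = 4 ≥ 1. Reading y takes A from q0 back to q0, so every xyⁱz is accepted.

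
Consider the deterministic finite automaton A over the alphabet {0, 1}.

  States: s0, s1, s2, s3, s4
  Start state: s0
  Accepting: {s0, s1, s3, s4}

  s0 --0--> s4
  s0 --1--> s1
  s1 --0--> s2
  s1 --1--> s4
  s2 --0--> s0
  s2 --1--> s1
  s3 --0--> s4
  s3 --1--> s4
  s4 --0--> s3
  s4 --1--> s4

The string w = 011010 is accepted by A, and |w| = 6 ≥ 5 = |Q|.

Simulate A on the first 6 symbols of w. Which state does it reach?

State sequence: s0 -0-> s4 -1-> s4 -1-> s4 -0-> s3 -1-> s4 -0-> s3

After reading 6 characters, A is in state s3.

s3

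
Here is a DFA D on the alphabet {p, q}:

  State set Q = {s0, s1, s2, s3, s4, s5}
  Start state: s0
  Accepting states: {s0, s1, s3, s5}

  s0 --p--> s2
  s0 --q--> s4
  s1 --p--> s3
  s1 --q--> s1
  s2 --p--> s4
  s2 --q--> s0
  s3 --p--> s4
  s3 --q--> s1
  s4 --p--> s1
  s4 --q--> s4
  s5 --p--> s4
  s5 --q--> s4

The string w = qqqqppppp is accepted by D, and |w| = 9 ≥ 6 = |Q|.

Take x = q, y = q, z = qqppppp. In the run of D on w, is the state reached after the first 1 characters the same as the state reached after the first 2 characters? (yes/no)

yes

State sequence: s0 -q-> s4 -q-> s4

After x (step 1): s4. After xy (step 2): s4.
They match, so y = q drives D around a cycle from s4 back to itself; pumping y any number of times keeps D in s4 before reading z, and xyⁱz ∈ L(D) for every i ≥ 0.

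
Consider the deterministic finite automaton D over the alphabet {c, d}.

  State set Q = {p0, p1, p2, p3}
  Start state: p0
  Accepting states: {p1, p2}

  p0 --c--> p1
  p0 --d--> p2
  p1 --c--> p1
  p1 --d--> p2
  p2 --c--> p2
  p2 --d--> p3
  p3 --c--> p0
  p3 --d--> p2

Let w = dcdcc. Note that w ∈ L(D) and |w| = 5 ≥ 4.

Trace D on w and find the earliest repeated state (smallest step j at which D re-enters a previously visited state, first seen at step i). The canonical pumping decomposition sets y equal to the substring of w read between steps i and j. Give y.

Run of D on w = d c d c c:
  step 0: p0  (start)
  step 1: p2  (read d: p0→p2)
  step 2: p2  (read c: p2→p2)   ← first repeat (p2 seen earlier)
  step 3: p3  (read d: p2→p3)
  step 4: p0  (read c: p3→p0)
  step 5: p1  (read c: p0→p1)

So i = 1, j = 2, giving x = w[0:1] = d, y = w[1:2] = c, z = w[2:5] = dcc.
Check: |xy| = 2 ≤ 4 and |y| = 1 ≥ 1. Reading y takes D from p2 back to p2, so every xyⁱz is accepted.
With |Q| = 4, pigeonhole forces a state repeat no later than step 4; the substring read between the first and second visits to that state can be pumped.

c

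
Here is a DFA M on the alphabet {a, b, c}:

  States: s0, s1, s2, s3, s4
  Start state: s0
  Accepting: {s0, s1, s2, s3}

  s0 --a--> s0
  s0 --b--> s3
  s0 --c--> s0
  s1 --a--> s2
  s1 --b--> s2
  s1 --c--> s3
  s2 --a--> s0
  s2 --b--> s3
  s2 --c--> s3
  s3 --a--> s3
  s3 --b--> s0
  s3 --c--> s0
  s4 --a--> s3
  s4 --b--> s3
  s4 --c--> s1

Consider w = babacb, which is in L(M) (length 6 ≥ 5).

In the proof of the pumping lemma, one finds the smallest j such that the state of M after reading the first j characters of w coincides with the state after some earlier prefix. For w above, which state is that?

State sequence: s0 -b-> s3 -a-> s3 -b-> s0 -a-> s0 -c-> s0 -b-> s3
First repeat at step 2: s3 was already visited.

The earliest repeat is at step j = 2: M is in s3, which it already visited at step i = 1.
The DFA has 5 states, so the proof of the pumping lemma guarantees a repeated state among the first 5+1 visited; the segment between the two visits is the pumpable y.

s3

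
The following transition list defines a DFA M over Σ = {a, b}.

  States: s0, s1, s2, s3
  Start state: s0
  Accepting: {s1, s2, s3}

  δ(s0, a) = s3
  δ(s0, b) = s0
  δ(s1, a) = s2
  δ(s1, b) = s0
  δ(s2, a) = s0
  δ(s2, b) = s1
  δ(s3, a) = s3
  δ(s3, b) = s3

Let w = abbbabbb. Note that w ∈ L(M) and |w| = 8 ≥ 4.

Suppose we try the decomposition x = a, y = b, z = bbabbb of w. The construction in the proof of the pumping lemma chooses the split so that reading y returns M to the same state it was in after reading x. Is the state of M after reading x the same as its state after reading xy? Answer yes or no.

yes

State sequence: s0 -a-> s3 -b-> s3

After x (step 1): s3. After xy (step 2): s3.
They match, so y = b drives M around a cycle from s3 back to itself; pumping y any number of times keeps M in s3 before reading z, and xyⁱz ∈ L(M) for every i ≥ 0.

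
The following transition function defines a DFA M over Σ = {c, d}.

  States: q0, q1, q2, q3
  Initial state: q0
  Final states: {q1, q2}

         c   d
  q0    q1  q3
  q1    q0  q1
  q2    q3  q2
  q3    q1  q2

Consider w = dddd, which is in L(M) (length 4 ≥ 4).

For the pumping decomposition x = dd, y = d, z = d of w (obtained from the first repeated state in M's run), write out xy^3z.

xy^3z = dd·d·d·d·d = dddddd.
Reading y = d takes M from q2 back to q2, so after x·y·y·y the machine is still in q2, and z then leads to the accepting state q2. Hence dddddd ∈ L(M).

dddddd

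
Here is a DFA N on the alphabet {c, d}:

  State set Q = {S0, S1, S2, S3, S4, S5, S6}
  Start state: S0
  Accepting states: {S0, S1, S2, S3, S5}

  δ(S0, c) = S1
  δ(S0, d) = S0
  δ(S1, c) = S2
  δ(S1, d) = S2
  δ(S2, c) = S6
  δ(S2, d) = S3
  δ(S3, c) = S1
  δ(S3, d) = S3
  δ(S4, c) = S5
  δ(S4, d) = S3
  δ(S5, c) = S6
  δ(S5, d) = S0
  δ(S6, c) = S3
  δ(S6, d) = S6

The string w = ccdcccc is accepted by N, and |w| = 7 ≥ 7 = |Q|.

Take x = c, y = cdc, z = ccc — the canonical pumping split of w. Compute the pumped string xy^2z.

xy^2z = c·cdc·cdc·ccc = ccdccdcccc.
Reading y = cdc takes N from S1 back to S1, so after x·y·y the machine is still in S1, and z then leads to the accepting state S3. Hence ccdccdcccc ∈ L(N).

ccdccdcccc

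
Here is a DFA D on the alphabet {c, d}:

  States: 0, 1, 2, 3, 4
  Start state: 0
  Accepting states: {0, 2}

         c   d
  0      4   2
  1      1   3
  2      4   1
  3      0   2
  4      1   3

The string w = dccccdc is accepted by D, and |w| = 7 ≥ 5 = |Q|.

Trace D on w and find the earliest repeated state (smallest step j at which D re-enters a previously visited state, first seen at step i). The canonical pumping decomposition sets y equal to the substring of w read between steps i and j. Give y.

State sequence: 0 -d-> 2 -c-> 4 -c-> 1 -c-> 1 -c-> 1 -d-> 3 -c-> 0
First repeat at step 4: 1 was already visited.

So i = 3, j = 4, giving x = w[0:3] = dcc, y = w[3:4] = c, z = w[4:7] = cdc.
Check: |xy| = 4 ≤ 5 and |y| = 1 ≥ 1. Reading y takes D from 1 back to 1, so every xyⁱz is accepted.
With |Q| = 5, pigeonhole forces a state repeat no later than step 5; the substring read between the first and second visits to that state can be pumped.

c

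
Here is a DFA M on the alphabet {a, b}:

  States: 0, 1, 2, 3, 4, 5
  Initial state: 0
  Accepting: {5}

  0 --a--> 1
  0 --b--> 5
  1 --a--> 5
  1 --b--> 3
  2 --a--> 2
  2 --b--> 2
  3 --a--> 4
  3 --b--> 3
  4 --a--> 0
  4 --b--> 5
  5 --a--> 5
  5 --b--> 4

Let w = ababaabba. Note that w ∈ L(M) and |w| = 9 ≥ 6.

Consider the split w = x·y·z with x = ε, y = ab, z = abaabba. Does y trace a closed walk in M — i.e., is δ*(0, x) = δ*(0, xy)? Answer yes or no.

State sequence: 0 -a-> 1 -b-> 3

After x (step 0): 0. After xy (step 2): 3.
They differ (0 ≠ 3), so y is not a cycle from the state after x; this split is not the one the pumping-lemma construction produces, and pumping y need not keep the string in L(M).

no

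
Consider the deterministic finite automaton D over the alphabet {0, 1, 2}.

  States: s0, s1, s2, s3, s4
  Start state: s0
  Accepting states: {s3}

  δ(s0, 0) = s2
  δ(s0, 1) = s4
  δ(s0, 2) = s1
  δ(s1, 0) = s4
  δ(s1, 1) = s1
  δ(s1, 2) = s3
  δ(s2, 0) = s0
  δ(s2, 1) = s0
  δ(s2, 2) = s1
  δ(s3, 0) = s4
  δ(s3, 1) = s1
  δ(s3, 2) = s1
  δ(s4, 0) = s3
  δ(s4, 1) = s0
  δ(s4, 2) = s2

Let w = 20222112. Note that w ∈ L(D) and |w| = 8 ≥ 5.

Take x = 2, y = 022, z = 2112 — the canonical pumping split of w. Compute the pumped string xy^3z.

20220220222112

xy^3z = 2·022·022·022·2112 = 20220220222112.
Reading y = 022 takes D from s1 back to s1, so after x·y·y·y the machine is still in s1, and z then leads to the accepting state s3. Hence 20220220222112 ∈ L(D).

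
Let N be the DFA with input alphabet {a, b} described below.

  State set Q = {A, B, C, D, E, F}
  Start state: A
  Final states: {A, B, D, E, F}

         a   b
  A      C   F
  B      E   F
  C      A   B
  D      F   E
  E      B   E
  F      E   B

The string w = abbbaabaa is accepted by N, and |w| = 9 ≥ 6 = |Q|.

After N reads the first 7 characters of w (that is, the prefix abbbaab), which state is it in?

Run of N on the first 7 characters of w = a b b b a a b:
  step 0: A  (start)
  step 1: C  (read a: A→C)
  step 2: B  (read b: C→B)
  step 3: F  (read b: B→F)
  step 4: B  (read b: F→B)
  step 5: E  (read a: B→E)
  step 6: B  (read a: E→B)
  step 7: F  (read b: B→F)

After reading 7 characters, N is in state F.
(This kind of state-tracing is the core of the pumping-lemma construction: with 6 states, pigeonhole forces a repeat within the first 6 steps.)

F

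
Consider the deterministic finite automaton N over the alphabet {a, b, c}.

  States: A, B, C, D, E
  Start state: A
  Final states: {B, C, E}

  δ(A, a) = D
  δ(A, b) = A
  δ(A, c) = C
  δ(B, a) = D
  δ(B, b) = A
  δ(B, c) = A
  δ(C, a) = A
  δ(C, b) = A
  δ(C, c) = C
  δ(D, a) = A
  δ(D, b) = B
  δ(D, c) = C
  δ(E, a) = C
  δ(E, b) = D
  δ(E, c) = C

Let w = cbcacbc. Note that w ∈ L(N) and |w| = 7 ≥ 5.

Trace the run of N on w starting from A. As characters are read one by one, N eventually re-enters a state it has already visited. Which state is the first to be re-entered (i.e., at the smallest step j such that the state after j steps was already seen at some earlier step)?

A

State sequence: A -c-> C -b-> A -c-> C -a-> A -c-> C -b-> A -c-> C
First repeat at step 2: A was already visited.

The earliest repeat is at step j = 2: N is in A, which it already visited at step i = 0.
Since N has 5 states, any run of length ≥ 5 visits 5+1 states, so by pigeonhole some state repeats within the first 5 steps — that repeat gives the pumpable loop.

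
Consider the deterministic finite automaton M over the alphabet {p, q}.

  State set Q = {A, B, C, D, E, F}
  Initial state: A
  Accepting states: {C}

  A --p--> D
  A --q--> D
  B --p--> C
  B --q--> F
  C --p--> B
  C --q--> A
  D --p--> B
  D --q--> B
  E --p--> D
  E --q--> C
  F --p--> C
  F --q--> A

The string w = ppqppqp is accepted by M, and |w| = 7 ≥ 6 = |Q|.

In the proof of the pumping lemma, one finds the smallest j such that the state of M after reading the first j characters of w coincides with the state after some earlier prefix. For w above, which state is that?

B

Run of M on w = p p q p p q p:
  step 0: A  (start)
  step 1: D  (read p: A→D)
  step 2: B  (read p: D→B)
  step 3: F  (read q: B→F)
  step 4: C  (read p: F→C)
  step 5: B  (read p: C→B)   ← first repeat (B seen earlier)
  step 6: F  (read q: B→F)
  step 7: C  (read p: F→C)

The earliest repeat is at step j = 5: M is in B, which it already visited at step i = 2.
With |Q| = 6, pigeonhole forces a state repeat no later than step 6; the substring read between the first and second visits to that state can be pumped.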